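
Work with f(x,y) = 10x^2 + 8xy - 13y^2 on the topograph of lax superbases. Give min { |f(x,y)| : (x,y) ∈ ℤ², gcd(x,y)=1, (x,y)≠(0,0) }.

river: ρ → (-13,18,5)
river: ρ → (5,22,-5)
river: ρ → (-5,18,13)
river: ρ → (13,8,-10)
river: ρ → (-10,12,11)
river: ρ → (11,10,-11)
river: ρ → (-11,12,10)
river: ρ → (10,8,-13)
closes: descent 0, river 8
min |a| on river = 5

5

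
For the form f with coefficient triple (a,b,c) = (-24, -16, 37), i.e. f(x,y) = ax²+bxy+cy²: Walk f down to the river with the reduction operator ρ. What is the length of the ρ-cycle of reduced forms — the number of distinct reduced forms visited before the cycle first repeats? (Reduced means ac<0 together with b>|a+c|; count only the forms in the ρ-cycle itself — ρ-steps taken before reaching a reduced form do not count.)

D = 3808, ⌊√D⌋ = 61
descent: ρ → (37,16,-24)  [lands on river]
river: ρ → (-24,32,29)
river: ρ → (29,26,-27)
river: ρ → (-27,28,28)
river: ρ → (28,28,-27)
river: ρ → (-27,26,29)
river: ρ → (29,32,-24)
river: ρ → (-24,16,37)
river: ρ → (37,58,-3)
river: ρ → (-3,56,56)
river: ρ → (56,56,-3)
river: ρ → (-3,58,37)
ρ-cycle length = 12 (tail of 1 descent step not counted)

12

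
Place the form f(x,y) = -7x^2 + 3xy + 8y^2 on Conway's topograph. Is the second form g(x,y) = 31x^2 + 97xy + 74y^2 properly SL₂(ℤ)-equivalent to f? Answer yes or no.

D₁ = 233, D₂ = 233
river cycle of f (length 18): (8, 13, -2), (-2, 15, 1), (1, 15, -2), (-2, 13, 8), (8, 3, -7), (-7, 11, 4), (4, 13, -4), (-4, 11, 7), (7, 3, -8), (-8, 13, 2), … (8 more)
river cycle of g (length 18): (8, 13, -2), (-2, 15, 1), (1, 15, -2), (-2, 13, 8), (8, 3, -7), (-7, 11, 4), (4, 13, -4), (-4, 11, 7), (7, 3, -8), (-8, 13, 2), … (8 more)
cycles coincide ⇒ equivalent

yes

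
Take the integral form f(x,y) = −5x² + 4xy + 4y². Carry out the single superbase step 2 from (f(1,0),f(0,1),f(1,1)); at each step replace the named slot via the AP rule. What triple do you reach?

start (-5,4,3) = (f(1,0),f(0,1),f(1,1))
replace slot 2: 2·((-5)+3) − 4 = -8 → (-5,-8,3)

-5,-8,3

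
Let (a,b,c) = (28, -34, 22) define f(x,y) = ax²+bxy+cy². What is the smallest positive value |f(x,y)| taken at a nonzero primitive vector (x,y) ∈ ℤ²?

translate: b→22 (≡-34 mod 56), so (28,-34,22)→(28,22,16)
flip: (28,22,16)→(16,-22,28)
translate: b→10 (≡-22 mod 32), so (16,-22,28)→(16,10,22)
reduced (well bottom): (16,10,22) with a≤c, −a<b≤a
well minimum = a = 16

16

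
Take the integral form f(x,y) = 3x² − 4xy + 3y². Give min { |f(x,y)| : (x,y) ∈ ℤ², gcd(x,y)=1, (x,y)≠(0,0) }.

translate: b→2 (≡-4 mod 6), so (3,-4,3)→(3,2,2)
flip: (3,2,2)→(2,-2,3)
translate: b→2 (≡-2 mod 4), so (2,-2,3)→(2,2,3)
reduced (well bottom): (2,2,3) with a≤c, −a<b≤a
well minimum = a = 2

2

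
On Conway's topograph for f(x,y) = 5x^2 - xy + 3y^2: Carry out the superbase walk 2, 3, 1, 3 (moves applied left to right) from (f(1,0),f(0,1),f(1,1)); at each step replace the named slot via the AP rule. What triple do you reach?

start (5,3,7) = (f(1,0),f(0,1),f(1,1))
replace slot 2: 2·(5+7) − 3 = 21 → (5,21,7)
replace slot 3: 2·(5+21) − 7 = 45 → (5,21,45)
replace slot 1: 2·(21+45) − 5 = 127 → (127,21,45)
replace slot 3: 2·(127+21) − 45 = 251 → (127,21,251)

127,21,251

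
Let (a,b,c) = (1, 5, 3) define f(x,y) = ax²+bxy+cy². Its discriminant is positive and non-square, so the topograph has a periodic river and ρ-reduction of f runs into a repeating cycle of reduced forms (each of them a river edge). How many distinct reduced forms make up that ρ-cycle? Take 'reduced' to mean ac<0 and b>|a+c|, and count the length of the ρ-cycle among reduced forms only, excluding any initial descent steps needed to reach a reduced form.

D = 13, ⌊√D⌋ = 3
descent: ρ → (3,1,-1)
descent: ρ → (-1,3,1)  [lands on river]
river: ρ → (1,3,-1)
ρ-cycle length = 2 (tail of 2 descent steps not counted)

2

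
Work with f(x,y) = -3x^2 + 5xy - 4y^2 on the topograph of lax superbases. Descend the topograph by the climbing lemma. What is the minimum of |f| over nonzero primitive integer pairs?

translate: b→1 (≡-5 mod 6), so (3,-5,4)→(3,1,2)
flip: (3,1,2)→(2,-1,3)
reduced (well bottom): (2,-1,3) with a≤c, −a<b≤a
well minimum |f| = |-2| = 2 (negative-definite)

2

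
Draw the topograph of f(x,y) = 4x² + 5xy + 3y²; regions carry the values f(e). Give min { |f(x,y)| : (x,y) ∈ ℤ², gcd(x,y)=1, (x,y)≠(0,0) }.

translate: b→-3 (≡5 mod 8), so (4,5,3)→(4,-3,2)
flip: (4,-3,2)→(2,3,4)
translate: b→-1 (≡3 mod 4), so (2,3,4)→(2,-1,3)
reduced (well bottom): (2,-1,3) with a≤c, −a<b≤a
well minimum = a = 2

2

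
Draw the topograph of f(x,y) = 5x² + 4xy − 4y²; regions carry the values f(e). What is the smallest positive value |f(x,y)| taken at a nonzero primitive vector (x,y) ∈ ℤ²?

river: ρ → (-4,4,5)
river: ρ → (5,6,-3)
river: ρ → (-3,6,5)
river: ρ → (5,4,-4)
closes: descent 0, river 4
min |a| on river = 3

3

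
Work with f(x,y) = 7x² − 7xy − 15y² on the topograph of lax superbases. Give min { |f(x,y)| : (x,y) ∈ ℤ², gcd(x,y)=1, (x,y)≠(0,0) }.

descent: ρ → (-15,7,7)
descent: ρ → (7,21,-1)  [lands on river]
river: ρ → (-1,21,7)
closes: descent 2, river 2
min |a| on river = 1

1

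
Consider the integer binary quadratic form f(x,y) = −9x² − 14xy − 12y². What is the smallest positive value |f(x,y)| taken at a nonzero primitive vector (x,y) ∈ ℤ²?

translate: b→-4 (≡14 mod 18), so (9,14,12)→(9,-4,7)
flip: (9,-4,7)→(7,4,9)
reduced (well bottom): (7,4,9) with a≤c, −a<b≤a
well minimum |f| = |-7| = 7 (negative-definite)

7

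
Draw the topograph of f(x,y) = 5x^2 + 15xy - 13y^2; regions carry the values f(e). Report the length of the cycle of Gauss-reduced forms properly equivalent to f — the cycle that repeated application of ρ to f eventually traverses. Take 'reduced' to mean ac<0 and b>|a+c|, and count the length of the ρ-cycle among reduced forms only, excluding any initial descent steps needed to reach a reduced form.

D = 485, ⌊√D⌋ = 22
river: ρ → (-13,11,7)
river: ρ → (7,17,-7)
river: ρ → (-7,11,13)
river: ρ → (13,15,-5)
river: ρ → (-5,15,13)
river: ρ → (13,11,-7)
river: ρ → (-7,17,7)
river: ρ → (7,11,-13)
river: ρ → (-13,15,5)
river: ρ → (5,15,-13)
ρ-cycle length = 10 (tail of 0 descent steps not counted)

10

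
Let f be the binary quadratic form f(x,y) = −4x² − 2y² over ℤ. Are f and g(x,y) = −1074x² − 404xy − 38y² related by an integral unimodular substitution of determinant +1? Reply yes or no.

D₁ = -32, D₂ = -32
f is negative-definite; reduce −f:
−f: flip: (4,0,2)→(2,0,4)
−f: reduced (well bottom): (2,0,4) with a≤c, −a<b≤a
flip sign back: reduced form of f is (-2,0,-4)
g is negative-definite; reduce −g:
−g: flip: (1074,404,38)→(38,-404,1074)
−g: translate: b→-24 (≡-404 mod 76), so (38,-404,1074)→(38,-24,4)
−g: flip: (38,-24,4)→(4,24,38)
−g: translate: b→0 (≡24 mod 8), so (4,24,38)→(4,0,2)
−g: flip: (4,0,2)→(2,0,4)
−g: reduced (well bottom): (2,0,4) with a≤c, −a<b≤a
flip sign back: reduced form of g is (-2,0,-4)
reduced forms (-2, 0, -4) vs (-2, 0, -4) ⇒ equivalent

yes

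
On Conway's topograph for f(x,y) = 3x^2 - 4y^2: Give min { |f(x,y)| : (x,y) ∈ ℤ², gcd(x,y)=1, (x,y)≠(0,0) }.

descent: ρ → (-4,0,3)
descent: ρ → (3,6,-1)  [lands on river]
river: ρ → (-1,6,3)
closes: descent 2, river 2
min |a| on river = 1

1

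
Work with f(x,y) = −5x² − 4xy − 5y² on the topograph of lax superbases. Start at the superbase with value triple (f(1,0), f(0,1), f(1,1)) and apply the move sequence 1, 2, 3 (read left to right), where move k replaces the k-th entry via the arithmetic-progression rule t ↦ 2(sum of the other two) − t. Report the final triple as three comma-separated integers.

start (-5,-5,-14) = (f(1,0),f(0,1),f(1,1))
replace slot 1: 2·((-5)+(-14)) − (-5) = -33 → (-33,-5,-14)
replace slot 2: 2·((-33)+(-14)) − (-5) = -89 → (-33,-89,-14)
replace slot 3: 2·((-33)+(-89)) − (-14) = -230 → (-33,-89,-230)

-33,-89,-230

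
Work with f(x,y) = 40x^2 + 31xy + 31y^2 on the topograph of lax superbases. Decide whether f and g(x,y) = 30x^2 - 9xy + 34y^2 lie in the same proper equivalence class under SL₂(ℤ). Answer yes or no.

D₁ = -3999, D₂ = -3999
f: flip: (40,31,31)→(31,-31,40)
f: translate: b→31 (≡-31 mod 62), so (31,-31,40)→(31,31,40)
f: reduced (well bottom): (31,31,40) with a≤c, −a<b≤a
g: reduced (well bottom): (30,-9,34) with a≤c, −a<b≤a
reduced forms (31, 31, 40) vs (30, -9, 34) ⇒ inequivalent

no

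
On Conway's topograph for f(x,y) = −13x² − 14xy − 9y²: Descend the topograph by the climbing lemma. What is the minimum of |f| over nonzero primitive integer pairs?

translate: b→-12 (≡14 mod 26), so (13,14,9)→(13,-12,8)
flip: (13,-12,8)→(8,12,13)
translate: b→-4 (≡12 mod 16), so (8,12,13)→(8,-4,9)
reduced (well bottom): (8,-4,9) with a≤c, −a<b≤a
well minimum |f| = |-8| = 8 (negative-definite)

8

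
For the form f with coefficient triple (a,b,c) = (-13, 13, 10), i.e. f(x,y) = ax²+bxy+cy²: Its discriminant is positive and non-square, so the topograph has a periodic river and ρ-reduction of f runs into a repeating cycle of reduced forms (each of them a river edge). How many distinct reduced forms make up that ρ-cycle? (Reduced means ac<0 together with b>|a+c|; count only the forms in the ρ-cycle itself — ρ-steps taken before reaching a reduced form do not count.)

D = 689, ⌊√D⌋ = 26
river: ρ → (10,7,-16)
river: ρ → (-16,25,1)
river: ρ → (1,25,-16)
river: ρ → (-16,7,10)
river: ρ → (10,13,-13)
river: ρ → (-13,13,10)
ρ-cycle length = 6 (tail of 0 descent steps not counted)

6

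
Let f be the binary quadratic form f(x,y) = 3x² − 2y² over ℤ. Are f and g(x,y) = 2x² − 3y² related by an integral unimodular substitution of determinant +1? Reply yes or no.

D₁ = 24, D₂ = 24
river cycle of f (length 2): (-2, 4, 1), (1, 4, -2)
river cycle of g (length 2): (2, 4, -1), (-1, 4, 2)
cycles differ ⇒ inequivalent

no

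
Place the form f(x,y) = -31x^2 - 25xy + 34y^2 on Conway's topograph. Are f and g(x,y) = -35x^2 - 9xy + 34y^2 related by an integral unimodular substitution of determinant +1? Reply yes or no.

D₁ = 4841, D₂ = 4841
river cycle of f (length 22): (34, 25, -31), (-31, 37, 28), (28, 19, -40), (-40, 61, 7), (7, 65, -22), (-22, 67, 4), (4, 69, -5), (-5, 61, 56), (56, 51, -10), (-10, 69, 2), … (12 more)
river cycle of g (length 18): (34, 9, -35), (-35, 61, 8), (8, 67, -11), (-11, 65, 14), (14, 47, -47), (-47, 47, 14), (14, 65, -11), (-11, 67, 8), (8, 61, -35), (-35, 9, 34), … (8 more)
cycles differ ⇒ inequivalent

no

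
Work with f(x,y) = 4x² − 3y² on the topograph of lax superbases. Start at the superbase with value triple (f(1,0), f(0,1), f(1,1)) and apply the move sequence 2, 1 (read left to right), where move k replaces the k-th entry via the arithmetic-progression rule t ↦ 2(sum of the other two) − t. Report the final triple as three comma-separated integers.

start (4,-3,1) = (f(1,0),f(0,1),f(1,1))
replace slot 2: 2·(4+1) − (-3) = 13 → (4,13,1)
replace slot 1: 2·(13+1) − 4 = 24 → (24,13,1)

24,13,1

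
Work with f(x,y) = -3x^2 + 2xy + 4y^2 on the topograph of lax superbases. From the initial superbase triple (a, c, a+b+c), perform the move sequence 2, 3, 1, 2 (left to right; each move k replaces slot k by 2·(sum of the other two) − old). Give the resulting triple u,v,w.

start (-3,4,3) = (f(1,0),f(0,1),f(1,1))
replace slot 2: 2·((-3)+3) − 4 = -4 → (-3,-4,3)
replace slot 3: 2·((-3)+(-4)) − 3 = -17 → (-3,-4,-17)
replace slot 1: 2·((-4)+(-17)) − (-3) = -39 → (-39,-4,-17)
replace slot 2: 2·((-39)+(-17)) − (-4) = -108 → (-39,-108,-17)

-39,-108,-17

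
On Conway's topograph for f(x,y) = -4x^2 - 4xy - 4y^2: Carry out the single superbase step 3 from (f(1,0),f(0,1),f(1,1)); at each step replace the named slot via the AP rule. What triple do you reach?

start (-4,-4,-12) = (f(1,0),f(0,1),f(1,1))
replace slot 3: 2·((-4)+(-4)) − (-12) = -4 → (-4,-4,-4)

-4,-4,-4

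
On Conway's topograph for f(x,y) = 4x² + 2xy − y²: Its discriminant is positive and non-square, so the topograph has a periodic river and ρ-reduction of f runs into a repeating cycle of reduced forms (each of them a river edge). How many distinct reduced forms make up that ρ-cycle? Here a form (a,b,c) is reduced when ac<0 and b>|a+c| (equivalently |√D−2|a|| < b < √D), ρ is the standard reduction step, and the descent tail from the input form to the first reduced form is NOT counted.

D = 20, ⌊√D⌋ = 4
descent: ρ → (-1,4,1)  [lands on river]
river: ρ → (1,4,-1)
ρ-cycle length = 2 (tail of 1 descent step not counted)

2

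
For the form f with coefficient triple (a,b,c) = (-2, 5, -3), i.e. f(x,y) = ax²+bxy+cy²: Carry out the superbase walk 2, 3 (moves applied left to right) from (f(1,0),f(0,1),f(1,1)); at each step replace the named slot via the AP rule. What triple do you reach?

start (-2,-3,0) = (f(1,0),f(0,1),f(1,1))
replace slot 2: 2·((-2)+0) − (-3) = -1 → (-2,-1,0)
replace slot 3: 2·((-2)+(-1)) − 0 = -6 → (-2,-1,-6)

-2,-1,-6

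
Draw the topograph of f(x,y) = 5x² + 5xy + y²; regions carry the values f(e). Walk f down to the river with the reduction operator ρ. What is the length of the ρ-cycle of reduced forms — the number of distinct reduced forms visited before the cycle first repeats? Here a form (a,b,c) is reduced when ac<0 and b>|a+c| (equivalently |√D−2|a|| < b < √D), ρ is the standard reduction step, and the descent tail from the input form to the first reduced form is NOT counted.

D = 5, ⌊√D⌋ = 2
descent: ρ → (1,1,-1)  [lands on river]
river: ρ → (-1,1,1)
ρ-cycle length = 2 (tail of 1 descent step not counted)

2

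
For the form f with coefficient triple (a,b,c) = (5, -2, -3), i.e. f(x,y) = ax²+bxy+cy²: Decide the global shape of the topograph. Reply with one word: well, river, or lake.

D = b²−4ac = (-2)² − 4·5·(-3) = 64
D = 8² is a perfect square ⇒ form factors over ℤ ⇒ lakes

lake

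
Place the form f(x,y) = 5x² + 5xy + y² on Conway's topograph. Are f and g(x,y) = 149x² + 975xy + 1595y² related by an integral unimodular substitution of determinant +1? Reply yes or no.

D₁ = 5, D₂ = 5
river cycle of f (length 2): (1, 1, -1), (-1, 1, 1)
river cycle of g (length 2): (1, 1, -1), (-1, 1, 1)
cycles coincide ⇒ equivalent

yes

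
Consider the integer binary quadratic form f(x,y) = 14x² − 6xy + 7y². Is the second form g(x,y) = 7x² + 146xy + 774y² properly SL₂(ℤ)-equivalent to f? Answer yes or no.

D₁ = -356, D₂ = -356
f: flip: (14,-6,7)→(7,6,14)
f: reduced (well bottom): (7,6,14) with a≤c, −a<b≤a
g: translate: b→6 (≡146 mod 14), so (7,146,774)→(7,6,14)
g: reduced (well bottom): (7,6,14) with a≤c, −a<b≤a
reduced forms (7, 6, 14) vs (7, 6, 14) ⇒ equivalent

yes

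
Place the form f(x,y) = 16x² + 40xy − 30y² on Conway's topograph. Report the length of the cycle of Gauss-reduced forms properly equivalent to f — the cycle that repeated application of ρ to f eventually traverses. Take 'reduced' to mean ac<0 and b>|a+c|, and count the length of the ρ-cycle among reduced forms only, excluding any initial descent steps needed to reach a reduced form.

D = 3520, ⌊√D⌋ = 59
river: ρ → (-30,20,26)
river: ρ → (26,32,-24)
river: ρ → (-24,16,34)
river: ρ → (34,52,-6)
river: ρ → (-6,56,16)
river: ρ → (16,40,-30)
ρ-cycle length = 6 (tail of 0 descent steps not counted)

6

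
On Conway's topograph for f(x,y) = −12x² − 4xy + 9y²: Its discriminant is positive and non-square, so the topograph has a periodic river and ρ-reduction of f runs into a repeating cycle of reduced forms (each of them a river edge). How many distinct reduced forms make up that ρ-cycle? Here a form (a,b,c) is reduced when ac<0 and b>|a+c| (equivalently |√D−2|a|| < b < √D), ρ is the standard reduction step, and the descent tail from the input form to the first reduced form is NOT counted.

D = 448, ⌊√D⌋ = 21
descent: ρ → (9,4,-12)  [lands on river]
river: ρ → (-12,20,1)
river: ρ → (1,20,-12)
river: ρ → (-12,4,9)
river: ρ → (9,14,-7)
river: ρ → (-7,14,9)
ρ-cycle length = 6 (tail of 1 descent step not counted)

6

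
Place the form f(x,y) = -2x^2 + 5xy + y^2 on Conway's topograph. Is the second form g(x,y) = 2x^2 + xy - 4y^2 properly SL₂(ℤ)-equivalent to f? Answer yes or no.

D₁ = 33, D₂ = 33
river cycle of f (length 4): (1, 5, -2), (-2, 3, 3), (3, 3, -2), (-2, 5, 1)
river cycle of g (length 4): (2, 5, -1), (-1, 5, 2), (2, 3, -3), (-3, 3, 2)
cycles differ ⇒ inequivalent

no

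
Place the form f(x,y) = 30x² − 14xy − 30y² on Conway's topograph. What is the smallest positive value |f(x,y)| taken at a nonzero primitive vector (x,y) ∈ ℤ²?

descent: ρ → (-30,14,30)  [lands on river]
river: ρ → (30,46,-14)
river: ρ → (-14,38,42)
river: ρ → (42,46,-10)
river: ρ → (-10,54,22)
river: ρ → (22,34,-30)
river: ρ → (-30,26,26)
river: ρ → (26,26,-30)
river: ρ → (-30,34,22)
river: ρ → (22,54,-10)
river: ρ → (-10,46,42)
river: ρ → (42,38,-14)
river: ρ → (-14,46,30)
river: ρ → (30,14,-30)
river: ρ → (-30,46,14)
river: ρ → (14,38,-42)
river: ρ → (-42,46,10)
river: ρ → (10,54,-22)
river: ρ → (-22,34,30)
river: ρ → (30,26,-26)
river: ρ → (-26,26,30)
river: ρ → (30,34,-22)
river: ρ → (-22,54,10)
river: ρ → (10,46,-42)
river: ρ → (-42,38,14)
river: ρ → (14,46,-30)
closes: descent 1, river 26
min |a| on river = 10

10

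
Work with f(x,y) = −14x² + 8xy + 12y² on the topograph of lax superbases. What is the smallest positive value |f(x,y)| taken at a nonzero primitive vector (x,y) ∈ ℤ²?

river: ρ → (12,16,-10)
river: ρ → (-10,24,4)
river: ρ → (4,24,-10)
river: ρ → (-10,16,12)
river: ρ → (12,8,-14)
river: ρ → (-14,20,6)
river: ρ → (6,16,-20)
river: ρ → (-20,24,2)
river: ρ → (2,24,-20)
river: ρ → (-20,16,6)
river: ρ → (6,20,-14)
river: ρ → (-14,8,12)
closes: descent 0, river 12
min |a| on river = 2

2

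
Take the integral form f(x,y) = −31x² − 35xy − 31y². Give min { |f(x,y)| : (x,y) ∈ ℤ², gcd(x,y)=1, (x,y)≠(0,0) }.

translate: b→-27 (≡35 mod 62), so (31,35,31)→(31,-27,27)
flip: (31,-27,27)→(27,27,31)
reduced (well bottom): (27,27,31) with a≤c, −a<b≤a
well minimum |f| = |-27| = 27 (negative-definite)

27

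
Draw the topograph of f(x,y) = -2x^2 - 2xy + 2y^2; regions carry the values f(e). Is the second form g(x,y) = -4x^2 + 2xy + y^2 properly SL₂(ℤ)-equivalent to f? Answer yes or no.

D₁ = 20, D₂ = 20
river cycle of f (length 2): (2, 2, -2), (-2, 2, 2)
river cycle of g (length 2): (1, 4, -1), (-1, 4, 1)
cycles differ ⇒ inequivalent

no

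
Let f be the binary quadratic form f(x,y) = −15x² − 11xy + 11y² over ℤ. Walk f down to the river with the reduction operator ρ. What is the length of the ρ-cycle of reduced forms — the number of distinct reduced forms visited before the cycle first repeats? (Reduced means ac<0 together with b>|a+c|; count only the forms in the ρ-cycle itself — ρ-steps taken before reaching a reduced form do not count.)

D = 781, ⌊√D⌋ = 27
descent: ρ → (11,11,-15)  [lands on river]
river: ρ → (-15,19,7)
river: ρ → (7,23,-9)
river: ρ → (-9,13,17)
river: ρ → (17,21,-5)
river: ρ → (-5,19,21)
river: ρ → (21,23,-3)
river: ρ → (-3,25,13)
river: ρ → (13,27,-1)
river: ρ → (-1,27,13)
river: ρ → (13,25,-3)
river: ρ → (-3,23,21)
river: ρ → (21,19,-5)
river: ρ → (-5,21,17)
river: ρ → (17,13,-9)
river: ρ → (-9,23,7)
river: ρ → (7,19,-15)
river: ρ → (-15,11,11)
ρ-cycle length = 18 (tail of 1 descent step not counted)

18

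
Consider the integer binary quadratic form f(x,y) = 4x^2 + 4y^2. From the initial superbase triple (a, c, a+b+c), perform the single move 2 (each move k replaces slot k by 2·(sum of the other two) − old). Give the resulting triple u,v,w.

start (4,4,8) = (f(1,0),f(0,1),f(1,1))
replace slot 2: 2·(4+8) − 4 = 20 → (4,20,8)

4,20,8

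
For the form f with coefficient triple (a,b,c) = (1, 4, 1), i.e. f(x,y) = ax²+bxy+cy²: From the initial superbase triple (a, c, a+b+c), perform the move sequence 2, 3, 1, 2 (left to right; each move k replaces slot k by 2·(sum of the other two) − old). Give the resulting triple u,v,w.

start (1,1,6) = (f(1,0),f(0,1),f(1,1))
replace slot 2: 2·(1+6) − 1 = 13 → (1,13,6)
replace slot 3: 2·(1+13) − 6 = 22 → (1,13,22)
replace slot 1: 2·(13+22) − 1 = 69 → (69,13,22)
replace slot 2: 2·(69+22) − 13 = 169 → (69,169,22)

69,169,22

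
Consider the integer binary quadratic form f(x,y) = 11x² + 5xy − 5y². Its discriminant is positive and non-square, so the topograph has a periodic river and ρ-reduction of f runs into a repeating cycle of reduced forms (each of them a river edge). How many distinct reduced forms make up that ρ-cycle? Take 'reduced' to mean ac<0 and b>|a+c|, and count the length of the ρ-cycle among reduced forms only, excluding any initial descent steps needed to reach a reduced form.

D = 245, ⌊√D⌋ = 15
descent: ρ → (-5,15,1)  [lands on river]
river: ρ → (1,15,-5)
ρ-cycle length = 2 (tail of 1 descent step not counted)

2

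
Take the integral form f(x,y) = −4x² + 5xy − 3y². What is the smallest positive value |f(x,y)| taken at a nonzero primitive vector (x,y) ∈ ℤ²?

translate: b→3 (≡-5 mod 8), so (4,-5,3)→(4,3,2)
flip: (4,3,2)→(2,-3,4)
translate: b→1 (≡-3 mod 4), so (2,-3,4)→(2,1,3)
reduced (well bottom): (2,1,3) with a≤c, −a<b≤a
well minimum |f| = |-2| = 2 (negative-definite)

2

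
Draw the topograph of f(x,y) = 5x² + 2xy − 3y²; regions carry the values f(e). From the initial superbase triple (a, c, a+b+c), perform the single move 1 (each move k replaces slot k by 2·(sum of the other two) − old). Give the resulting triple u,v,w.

start (5,-3,4) = (f(1,0),f(0,1),f(1,1))
replace slot 1: 2·((-3)+4) − 5 = -3 → (-3,-3,4)

-3,-3,4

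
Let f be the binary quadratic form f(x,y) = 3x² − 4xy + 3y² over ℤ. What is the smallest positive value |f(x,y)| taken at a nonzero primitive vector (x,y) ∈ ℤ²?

translate: b→2 (≡-4 mod 6), so (3,-4,3)→(3,2,2)
flip: (3,2,2)→(2,-2,3)
translate: b→2 (≡-2 mod 4), so (2,-2,3)→(2,2,3)
reduced (well bottom): (2,2,3) with a≤c, −a<b≤a
well minimum = a = 2

2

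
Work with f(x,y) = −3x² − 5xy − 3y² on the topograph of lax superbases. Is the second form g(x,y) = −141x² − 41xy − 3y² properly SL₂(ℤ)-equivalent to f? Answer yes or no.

D₁ = -11, D₂ = -11
f is negative-definite; reduce −f:
−f: translate: b→-1 (≡5 mod 6), so (3,5,3)→(3,-1,1)
−f: flip: (3,-1,1)→(1,1,3)
−f: reduced (well bottom): (1,1,3) with a≤c, −a<b≤a
flip sign back: reduced form of f is (-1,-1,-3)
g is negative-definite; reduce −g:
−g: flip: (141,41,3)→(3,-41,141)
−g: translate: b→1 (≡-41 mod 6), so (3,-41,141)→(3,1,1)
−g: flip: (3,1,1)→(1,-1,3)
−g: translate: b→1 (≡-1 mod 2), so (1,-1,3)→(1,1,3)
−g: reduced (well bottom): (1,1,3) with a≤c, −a<b≤a
flip sign back: reduced form of g is (-1,-1,-3)
reduced forms (-1, -1, -3) vs (-1, -1, -3) ⇒ equivalent

yes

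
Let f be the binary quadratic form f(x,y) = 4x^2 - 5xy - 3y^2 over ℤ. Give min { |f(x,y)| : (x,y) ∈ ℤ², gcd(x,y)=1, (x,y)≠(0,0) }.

descent: ρ → (-3,5,4)  [lands on river]
river: ρ → (4,3,-4)
river: ρ → (-4,5,3)
river: ρ → (3,7,-2)
river: ρ → (-2,5,6)
river: ρ → (6,7,-1)
river: ρ → (-1,7,6)
river: ρ → (6,5,-2)
river: ρ → (-2,7,3)
river: ρ → (3,5,-4)
river: ρ → (-4,3,4)
river: ρ → (4,5,-3)
river: ρ → (-3,7,2)
river: ρ → (2,5,-6)
river: ρ → (-6,7,1)
river: ρ → (1,7,-6)
river: ρ → (-6,5,2)
river: ρ → (2,7,-3)
closes: descent 1, river 18
min |a| on river = 1

1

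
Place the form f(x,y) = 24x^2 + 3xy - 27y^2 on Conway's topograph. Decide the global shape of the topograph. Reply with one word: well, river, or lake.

D = b²−4ac = 3² − 4·24·(-27) = 2601
D = 51² is a perfect square ⇒ form factors over ℤ ⇒ lakes

lake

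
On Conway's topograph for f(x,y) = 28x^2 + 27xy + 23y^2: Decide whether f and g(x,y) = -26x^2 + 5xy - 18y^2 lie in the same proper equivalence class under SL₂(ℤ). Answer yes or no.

D₁ = -1847, D₂ = -1847
f: flip: (28,27,23)→(23,-27,28)
f: translate: b→19 (≡-27 mod 46), so (23,-27,28)→(23,19,24)
f: reduced (well bottom): (23,19,24) with a≤c, −a<b≤a
g is negative-definite; reduce −g:
−g: flip: (26,-5,18)→(18,5,26)
−g: reduced (well bottom): (18,5,26) with a≤c, −a<b≤a
flip sign back: reduced form of g is (-18,-5,-26)
reduced forms (23, 19, 24) vs (-18, -5, -26) ⇒ inequivalent

no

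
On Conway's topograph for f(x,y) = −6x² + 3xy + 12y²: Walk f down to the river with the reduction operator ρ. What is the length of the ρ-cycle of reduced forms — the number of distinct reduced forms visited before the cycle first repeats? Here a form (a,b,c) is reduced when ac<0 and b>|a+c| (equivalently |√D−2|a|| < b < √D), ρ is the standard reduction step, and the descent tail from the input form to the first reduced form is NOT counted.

D = 297, ⌊√D⌋ = 17
descent: ρ → (12,-3,-6)
descent: ρ → (-6,15,3)  [lands on river]
river: ρ → (3,15,-6)
river: ρ → (-6,9,9)
river: ρ → (9,9,-6)
ρ-cycle length = 4 (tail of 2 descent steps not counted)

4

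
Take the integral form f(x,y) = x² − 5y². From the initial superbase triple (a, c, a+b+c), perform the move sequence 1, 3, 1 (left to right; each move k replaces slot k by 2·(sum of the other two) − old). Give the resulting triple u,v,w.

start (1,-5,-4) = (f(1,0),f(0,1),f(1,1))
replace slot 1: 2·((-5)+(-4)) − 1 = -19 → (-19,-5,-4)
replace slot 3: 2·((-19)+(-5)) − (-4) = -44 → (-19,-5,-44)
replace slot 1: 2·((-5)+(-44)) − (-19) = -79 → (-79,-5,-44)

-79,-5,-44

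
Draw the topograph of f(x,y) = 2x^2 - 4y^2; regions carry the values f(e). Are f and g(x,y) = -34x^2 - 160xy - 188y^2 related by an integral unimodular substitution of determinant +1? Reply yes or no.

D₁ = 32, D₂ = 32
river cycle of f (length 2): (2, 4, -2), (-2, 4, 2)
river cycle of g (length 2): (2, 4, -2), (-2, 4, 2)
cycles coincide ⇒ equivalent

yes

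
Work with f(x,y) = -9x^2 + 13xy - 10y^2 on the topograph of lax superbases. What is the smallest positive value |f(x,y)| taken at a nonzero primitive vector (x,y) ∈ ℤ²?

translate: b→5 (≡-13 mod 18), so (9,-13,10)→(9,5,6)
flip: (9,5,6)→(6,-5,9)
reduced (well bottom): (6,-5,9) with a≤c, −a<b≤a
well minimum |f| = |-6| = 6 (negative-definite)

6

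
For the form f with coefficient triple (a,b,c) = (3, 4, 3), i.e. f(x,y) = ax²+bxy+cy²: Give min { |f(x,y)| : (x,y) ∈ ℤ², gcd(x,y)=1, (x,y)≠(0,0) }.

translate: b→-2 (≡4 mod 6), so (3,4,3)→(3,-2,2)
flip: (3,-2,2)→(2,2,3)
reduced (well bottom): (2,2,3) with a≤c, −a<b≤a
well minimum = a = 2

2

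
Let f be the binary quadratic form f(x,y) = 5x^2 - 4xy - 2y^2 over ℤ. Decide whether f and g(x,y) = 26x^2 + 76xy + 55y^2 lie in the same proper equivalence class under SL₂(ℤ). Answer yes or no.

D₁ = 56, D₂ = 56
river cycle of f (length 4): (-2, 4, 5), (5, 6, -1), (-1, 6, 5), (5, 4, -2)
river cycle of g (length 4): (5, 6, -1), (-1, 6, 5), (5, 4, -2), (-2, 4, 5)
cycles coincide ⇒ equivalent

yes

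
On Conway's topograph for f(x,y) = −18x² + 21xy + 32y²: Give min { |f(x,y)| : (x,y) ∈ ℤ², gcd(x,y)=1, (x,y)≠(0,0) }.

river: ρ → (32,43,-7)
river: ρ → (-7,41,38)
river: ρ → (38,35,-10)
river: ρ → (-10,45,18)
river: ρ → (18,27,-28)
river: ρ → (-28,29,17)
river: ρ → (17,39,-18)
river: ρ → (-18,33,23)
river: ρ → (23,13,-28)
river: ρ → (-28,43,8)
river: ρ → (8,37,-43)
river: ρ → (-43,49,2)
river: ρ → (2,51,-18)
river: ρ → (-18,21,32)
closes: descent 0, river 14
min |a| on river = 2

2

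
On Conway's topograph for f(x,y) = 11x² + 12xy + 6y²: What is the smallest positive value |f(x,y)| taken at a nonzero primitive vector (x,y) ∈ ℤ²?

translate: b→-10 (≡12 mod 22), so (11,12,6)→(11,-10,5)
flip: (11,-10,5)→(5,10,11)
translate: b→0 (≡10 mod 10), so (5,10,11)→(5,0,6)
reduced (well bottom): (5,0,6) with a≤c, −a<b≤a
well minimum = a = 5

5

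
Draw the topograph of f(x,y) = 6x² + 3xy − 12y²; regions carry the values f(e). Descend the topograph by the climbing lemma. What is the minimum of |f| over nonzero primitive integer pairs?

descent: ρ → (-12,-3,6)
descent: ρ → (6,15,-3)  [lands on river]
river: ρ → (-3,15,6)
river: ρ → (6,9,-9)
river: ρ → (-9,9,6)
closes: descent 2, river 4
min |a| on river = 3

3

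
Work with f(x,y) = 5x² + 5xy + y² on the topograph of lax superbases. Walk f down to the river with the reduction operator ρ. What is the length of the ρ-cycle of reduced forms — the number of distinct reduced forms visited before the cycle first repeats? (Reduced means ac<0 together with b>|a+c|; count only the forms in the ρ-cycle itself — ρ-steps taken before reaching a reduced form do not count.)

D = 5, ⌊√D⌋ = 2
descent: ρ → (1,1,-1)  [lands on river]
river: ρ → (-1,1,1)
ρ-cycle length = 2 (tail of 1 descent step not counted)

2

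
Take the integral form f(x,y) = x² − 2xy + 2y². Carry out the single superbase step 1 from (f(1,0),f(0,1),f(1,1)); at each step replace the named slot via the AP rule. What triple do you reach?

start (1,2,1) = (f(1,0),f(0,1),f(1,1))
replace slot 1: 2·(2+1) − 1 = 5 → (5,2,1)

5,2,1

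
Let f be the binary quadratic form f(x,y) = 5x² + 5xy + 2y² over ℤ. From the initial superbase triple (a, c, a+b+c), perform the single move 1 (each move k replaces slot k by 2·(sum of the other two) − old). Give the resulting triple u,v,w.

start (5,2,12) = (f(1,0),f(0,1),f(1,1))
replace slot 1: 2·(2+12) − 5 = 23 → (23,2,12)

23,2,12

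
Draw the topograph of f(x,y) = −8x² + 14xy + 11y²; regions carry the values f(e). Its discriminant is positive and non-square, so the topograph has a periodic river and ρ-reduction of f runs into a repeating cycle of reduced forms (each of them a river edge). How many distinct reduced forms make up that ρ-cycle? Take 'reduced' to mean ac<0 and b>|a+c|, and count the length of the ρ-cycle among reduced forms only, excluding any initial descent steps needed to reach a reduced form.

D = 548, ⌊√D⌋ = 23
river: ρ → (11,8,-11)
river: ρ → (-11,14,8)
river: ρ → (8,18,-7)
river: ρ → (-7,10,16)
river: ρ → (16,22,-1)
river: ρ → (-1,22,16)
river: ρ → (16,10,-7)
river: ρ → (-7,18,8)
river: ρ → (8,14,-11)
river: ρ → (-11,8,11)
river: ρ → (11,14,-8)
river: ρ → (-8,18,7)
river: ρ → (7,10,-16)
river: ρ → (-16,22,1)
river: ρ → (1,22,-16)
river: ρ → (-16,10,7)
river: ρ → (7,18,-8)
river: ρ → (-8,14,11)
ρ-cycle length = 18 (tail of 0 descent steps not counted)

18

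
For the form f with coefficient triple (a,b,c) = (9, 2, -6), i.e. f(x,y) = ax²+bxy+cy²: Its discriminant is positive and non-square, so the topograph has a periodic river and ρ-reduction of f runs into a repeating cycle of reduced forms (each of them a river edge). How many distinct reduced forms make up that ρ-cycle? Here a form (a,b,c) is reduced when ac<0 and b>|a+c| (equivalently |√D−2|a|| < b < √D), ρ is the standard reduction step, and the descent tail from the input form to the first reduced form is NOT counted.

D = 220, ⌊√D⌋ = 14
descent: ρ → (-6,10,5)  [lands on river]
river: ρ → (5,10,-6)
river: ρ → (-6,14,1)
river: ρ → (1,14,-6)
ρ-cycle length = 4 (tail of 1 descent step not counted)

4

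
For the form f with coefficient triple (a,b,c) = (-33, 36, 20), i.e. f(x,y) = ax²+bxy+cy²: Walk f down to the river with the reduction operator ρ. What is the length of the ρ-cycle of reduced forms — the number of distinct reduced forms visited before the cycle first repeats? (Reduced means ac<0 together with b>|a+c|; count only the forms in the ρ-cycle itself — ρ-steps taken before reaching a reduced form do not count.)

D = 3936, ⌊√D⌋ = 62
river: ρ → (20,44,-25)
river: ρ → (-25,56,8)
river: ρ → (8,56,-25)
river: ρ → (-25,44,20)
river: ρ → (20,36,-33)
river: ρ → (-33,30,23)
river: ρ → (23,62,-1)
river: ρ → (-1,62,23)
river: ρ → (23,30,-33)
river: ρ → (-33,36,20)
ρ-cycle length = 10 (tail of 0 descent steps not counted)

10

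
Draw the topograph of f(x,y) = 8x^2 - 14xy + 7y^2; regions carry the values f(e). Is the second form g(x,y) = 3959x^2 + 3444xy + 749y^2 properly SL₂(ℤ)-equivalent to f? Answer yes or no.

D₁ = -28, D₂ = -28
f: translate: b→2 (≡-14 mod 16), so (8,-14,7)→(8,2,1)
f: flip: (8,2,1)→(1,-2,8)
f: translate: b→0 (≡-2 mod 2), so (1,-2,8)→(1,0,7)
f: reduced (well bottom): (1,0,7) with a≤c, −a<b≤a
g: flip: (3959,3444,749)→(749,-3444,3959)
g: translate: b→-448 (≡-3444 mod 1498), so (749,-3444,3959)→(749,-448,67)
g: flip: (749,-448,67)→(67,448,749)
g: translate: b→46 (≡448 mod 134), so (67,448,749)→(67,46,8)
g: flip: (67,46,8)→(8,-46,67)
g: translate: b→2 (≡-46 mod 16), so (8,-46,67)→(8,2,1)
g: flip: (8,2,1)→(1,-2,8)
g: translate: b→0 (≡-2 mod 2), so (1,-2,8)→(1,0,7)
g: reduced (well bottom): (1,0,7) with a≤c, −a<b≤a
reduced forms (1, 0, 7) vs (1, 0, 7) ⇒ equivalent

yes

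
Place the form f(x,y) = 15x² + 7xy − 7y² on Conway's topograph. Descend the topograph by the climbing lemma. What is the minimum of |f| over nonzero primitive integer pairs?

descent: ρ → (-7,21,1)  [lands on river]
river: ρ → (1,21,-7)
closes: descent 1, river 2
min |a| on river = 1

1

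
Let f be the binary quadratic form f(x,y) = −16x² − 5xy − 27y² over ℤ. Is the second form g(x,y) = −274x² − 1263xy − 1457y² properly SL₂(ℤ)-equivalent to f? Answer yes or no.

D₁ = -1703, D₂ = -1703
f is negative-definite; reduce −f:
−f: reduced (well bottom): (16,5,27) with a≤c, −a<b≤a
flip sign back: reduced form of f is (-16,-5,-27)
g is negative-definite; reduce −g:
−g: translate: b→167 (≡1263 mod 548), so (274,1263,1457)→(274,167,27)
−g: flip: (274,167,27)→(27,-167,274)
−g: translate: b→-5 (≡-167 mod 54), so (27,-167,274)→(27,-5,16)
−g: flip: (27,-5,16)→(16,5,27)
−g: reduced (well bottom): (16,5,27) with a≤c, −a<b≤a
flip sign back: reduced form of g is (-16,-5,-27)
reduced forms (-16, -5, -27) vs (-16, -5, -27) ⇒ equivalent

yes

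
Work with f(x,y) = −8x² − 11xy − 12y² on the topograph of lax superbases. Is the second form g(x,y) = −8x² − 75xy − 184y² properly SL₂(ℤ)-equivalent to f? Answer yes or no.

D₁ = -263, D₂ = -263
f is negative-definite; reduce −f:
−f: translate: b→-5 (≡11 mod 16), so (8,11,12)→(8,-5,9)
−f: reduced (well bottom): (8,-5,9) with a≤c, −a<b≤a
flip sign back: reduced form of f is (-8,5,-9)
g is negative-definite; reduce −g:
−g: translate: b→-5 (≡75 mod 16), so (8,75,184)→(8,-5,9)
−g: reduced (well bottom): (8,-5,9) with a≤c, −a<b≤a
flip sign back: reduced form of g is (-8,5,-9)
reduced forms (-8, 5, -9) vs (-8, 5, -9) ⇒ equivalent

yes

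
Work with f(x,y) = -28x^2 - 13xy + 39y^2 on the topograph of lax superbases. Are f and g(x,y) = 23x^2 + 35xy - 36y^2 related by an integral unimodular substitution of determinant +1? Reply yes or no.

D₁ = 4537, D₂ = 4537
river cycle of f (length 98): (39, 13, -28), (-28, 43, 24), (24, 53, -18), (-18, 55, 21), (21, 29, -44), (-44, 59, 6), (6, 61, -34), (-34, 7, 33), (33, 59, -8), (-8, 53, 54), … (88 more)
river cycle of g (length 86): (-36, 37, 22), (22, 51, -22), (-22, 37, 36), (36, 35, -23), (-23, 57, 14), (14, 55, -27), (-27, 53, 16), (16, 43, -42), (-42, 41, 17), (17, 61, -12), … (76 more)
cycles differ ⇒ inequivalent

no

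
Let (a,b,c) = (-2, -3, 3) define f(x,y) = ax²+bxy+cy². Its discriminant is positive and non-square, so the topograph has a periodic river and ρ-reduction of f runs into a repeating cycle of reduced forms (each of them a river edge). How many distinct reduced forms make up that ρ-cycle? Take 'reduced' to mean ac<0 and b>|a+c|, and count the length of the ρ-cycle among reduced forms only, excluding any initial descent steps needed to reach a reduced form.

D = 33, ⌊√D⌋ = 5
descent: ρ → (3,3,-2)  [lands on river]
river: ρ → (-2,5,1)
river: ρ → (1,5,-2)
river: ρ → (-2,3,3)
ρ-cycle length = 4 (tail of 1 descent step not counted)

4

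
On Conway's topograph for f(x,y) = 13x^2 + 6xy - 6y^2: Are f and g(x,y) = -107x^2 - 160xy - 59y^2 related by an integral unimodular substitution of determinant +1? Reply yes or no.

D₁ = 348, D₂ = 348
river cycle of f (length 2): (-6, 18, 1), (1, 18, -6)
river cycle of g (length 2): (-6, 18, 1), (1, 18, -6)
cycles coincide ⇒ equivalent

yes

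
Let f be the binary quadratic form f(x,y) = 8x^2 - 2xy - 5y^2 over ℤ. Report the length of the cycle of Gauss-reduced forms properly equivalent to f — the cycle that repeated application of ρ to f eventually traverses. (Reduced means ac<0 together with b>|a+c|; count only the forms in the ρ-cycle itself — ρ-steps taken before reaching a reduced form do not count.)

D = 164, ⌊√D⌋ = 12
descent: ρ → (-5,12,1)  [lands on river]
river: ρ → (1,12,-5)
river: ρ → (-5,8,5)
river: ρ → (5,12,-1)
river: ρ → (-1,12,5)
river: ρ → (5,8,-5)
ρ-cycle length = 6 (tail of 1 descent step not counted)

6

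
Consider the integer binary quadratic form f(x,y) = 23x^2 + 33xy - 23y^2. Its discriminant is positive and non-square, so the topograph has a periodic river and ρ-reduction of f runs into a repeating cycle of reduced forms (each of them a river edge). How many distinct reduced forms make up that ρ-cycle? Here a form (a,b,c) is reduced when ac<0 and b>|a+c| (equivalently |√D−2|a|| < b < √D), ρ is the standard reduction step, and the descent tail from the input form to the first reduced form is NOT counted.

D = 3205, ⌊√D⌋ = 56
river: ρ → (-23,13,33)
river: ρ → (33,53,-3)
river: ρ → (-3,55,15)
river: ρ → (15,35,-33)
river: ρ → (-33,31,17)
river: ρ → (17,37,-27)
river: ρ → (-27,17,27)
river: ρ → (27,37,-17)
river: ρ → (-17,31,33)
river: ρ → (33,35,-15)
river: ρ → (-15,55,3)
river: ρ → (3,53,-33)
river: ρ → (-33,13,23)
river: ρ → (23,33,-23)
ρ-cycle length = 14 (tail of 0 descent steps not counted)

14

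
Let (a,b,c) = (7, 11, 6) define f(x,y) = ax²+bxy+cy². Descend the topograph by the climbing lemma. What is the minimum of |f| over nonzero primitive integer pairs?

translate: b→-3 (≡11 mod 14), so (7,11,6)→(7,-3,2)
flip: (7,-3,2)→(2,3,7)
translate: b→-1 (≡3 mod 4), so (2,3,7)→(2,-1,6)
reduced (well bottom): (2,-1,6) with a≤c, −a<b≤a
well minimum = a = 2

2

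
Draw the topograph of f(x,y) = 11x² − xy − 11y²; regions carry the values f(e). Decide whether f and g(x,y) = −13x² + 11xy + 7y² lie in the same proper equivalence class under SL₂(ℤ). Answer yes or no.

D₁ = 485, D₂ = 485
river cycle of f (length 6): (-11, 1, 11), (11, 21, -1), (-1, 21, 11), (11, 1, -11), (-11, 21, 1), (1, 21, -11)
river cycle of g (length 10): (7, 17, -7), (-7, 11, 13), (13, 15, -5), (-5, 15, 13), (13, 11, -7), (-7, 17, 7), (7, 11, -13), (-13, 15, 5), (5, 15, -13), (-13, 11, 7)
cycles differ ⇒ inequivalent

no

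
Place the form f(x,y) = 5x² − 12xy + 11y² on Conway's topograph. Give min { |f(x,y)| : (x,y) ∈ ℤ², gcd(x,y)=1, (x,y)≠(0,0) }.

translate: b→-2 (≡-12 mod 10), so (5,-12,11)→(5,-2,4)
flip: (5,-2,4)→(4,2,5)
reduced (well bottom): (4,2,5) with a≤c, −a<b≤a
well minimum = a = 4

4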